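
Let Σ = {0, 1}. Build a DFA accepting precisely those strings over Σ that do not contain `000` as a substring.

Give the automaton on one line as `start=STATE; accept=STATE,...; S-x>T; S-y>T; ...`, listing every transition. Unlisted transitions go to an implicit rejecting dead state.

start=S0; accept=S0,S1,S2; S0-0>S1; S0-1>S0; S1-0>S2; S1-1>S0; S2-0>S3; S2-1>S0; S3-0>S3; S3-1>S3

Track partial matches of the forbidden pattern `000`. State S3 is a dead state reached once `000` has occurred; every other state accepts. S0 means no part of `000` is currently matched.
A 4-state machine:
        0   1  
>* S0   S1  S0 
 * S1   S2  S0 
 * S2   S3  S0 
   S3   S3  S3 
(> = start, * = accepting)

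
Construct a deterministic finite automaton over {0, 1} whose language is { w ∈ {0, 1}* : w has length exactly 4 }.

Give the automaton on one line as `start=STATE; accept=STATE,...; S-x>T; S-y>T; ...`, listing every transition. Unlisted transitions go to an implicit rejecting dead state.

We only need to distinguish lengths 0, 1, …, 4, and '>4'. Chain S0 → S1 → S2 → S3 → S4 → S5 on every symbol, with S5 looping. Accepting states: {S4}.
With 6 states:
        0   1  
>  S0   S1  S1 
   S1   S2  S2 
   S2   S3  S3 
   S3   S4  S4 
 * S4   S5  S5 
   S5   S5  S5 
(> = start, * = accepting)

start=S0; accept=S4; S0-0>S1; S0-1>S1; S1-0>S2; S1-1>S2; S2-0>S3; S2-1>S3; S3-0>S4; S3-1>S4; S4-0>S5; S4-1>S5; S5-0>S5; S5-1>S5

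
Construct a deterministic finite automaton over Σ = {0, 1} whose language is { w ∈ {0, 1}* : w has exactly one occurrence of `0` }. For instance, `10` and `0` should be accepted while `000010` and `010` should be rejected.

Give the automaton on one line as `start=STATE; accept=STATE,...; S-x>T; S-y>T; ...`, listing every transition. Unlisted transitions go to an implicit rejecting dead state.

start=S0; accept=S1; S0-0>S1; S0-1>S0; S1-0>S2; S1-1>S1; S2-0>S2; S2-1>S2

Count `0`s, saturating at 2: state S0 means no `0` yet, S1 means one `0` seen, S2 means more than one. Each `0` increments (capped at S2); other symbols loop. Accept from {S1}.
A 3-state machine:
        0   1  
>  S0   S1  S0 
 * S1   S2  S1 
   S2   S2  S2 
(> = start, * = accepting)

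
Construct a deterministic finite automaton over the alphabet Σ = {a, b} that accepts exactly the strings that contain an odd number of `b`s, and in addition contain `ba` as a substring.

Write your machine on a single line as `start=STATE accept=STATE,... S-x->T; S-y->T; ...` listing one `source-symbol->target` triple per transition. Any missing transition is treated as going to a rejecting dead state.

Handle the two conditions separately and then intersect. One (2 states) tracks the count of `b`s modulo 2; the other (3 states) tracks whether and how much of `ba` has been seen. Each combined state is a pair, one component from each; accept when both components accept.
With 5 states:
        a   b  
>  q0   q0  q1 
   q1   q2  q3 
 * q2   q2  q4 
   q3   q4  q1 
   q4   q4  q2 
(> = start, * = accepting)

start=q0; accept=q2; q0-a->q0; q0-b->q1; q1-a->q2; q1-b->q3; q2-a->q2; q2-b->q4; q3-a->q4; q3-b->q1; q4-a->q4; q4-b->q2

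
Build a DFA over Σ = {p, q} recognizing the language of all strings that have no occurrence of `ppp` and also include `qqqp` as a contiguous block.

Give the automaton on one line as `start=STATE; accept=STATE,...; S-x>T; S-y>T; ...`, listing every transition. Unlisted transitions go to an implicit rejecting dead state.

start=A; accept=I,K,L; A-p>B; A-q>C; B-p>D; B-q>C; C-p>B; C-q>E; D-p>F; D-q>C; E-p>B; E-q>G; F-p>F; F-q>H; G-p>I; G-q>G; H-p>F; H-q>J; I-p>K; I-q>L; J-p>F; J-q>M; K-p>N; K-q>L; L-p>I; L-q>L; M-p>N; M-q>M; N-p>N; N-q>N

Run two small machines in parallel and take their product. One (4 states) tracks partial matches of the forbidden pattern `ppp`; the other (5 states) tracks whether and how much of `qqqp` has been seen. Each combined state is a pair, one component from each; accept when both components accept.
14 states suffice.
       p  q 
>  A   B  C 
   B   D  C 
   C   B  E 
   D   F  C 
   E   B  G 
   F   F  H 
   G   I  G 
   H   F  J 
 * I   K  L 
   J   F  M 
 * K   N  L 
 * L   I  L 
   M   N  M 
   N   N  N 
(> = start, * = accepting)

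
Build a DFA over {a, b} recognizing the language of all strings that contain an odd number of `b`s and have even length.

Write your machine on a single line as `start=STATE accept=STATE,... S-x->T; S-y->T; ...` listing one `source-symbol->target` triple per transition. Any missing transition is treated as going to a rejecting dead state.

start=q0; accept=q3; q0-a->q1; q0-b->q2; q1-a->q0; q1-b->q3; q2-a->q3; q2-b->q0; q3-a->q2; q3-b->q1

Handle the two conditions separately and then intersect. One (2 states) tracks the count of `b`s modulo 2; the other (2 states) tracks the input length modulo 2. Each combined state is a pair, one component from each; accept when both components accept.
        a   b  
>  q0   q1  q2 
   q1   q0  q3 
   q2   q3  q0 
 * q3   q2  q1 
(> = start, * = accepting)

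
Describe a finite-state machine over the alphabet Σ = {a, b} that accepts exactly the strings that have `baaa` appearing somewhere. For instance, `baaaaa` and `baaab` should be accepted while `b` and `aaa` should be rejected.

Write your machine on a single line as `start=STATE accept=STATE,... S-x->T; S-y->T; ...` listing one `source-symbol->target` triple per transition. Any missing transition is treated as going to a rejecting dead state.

start=q0; accept=q4; q0-a->q0; q0-b->q1; q1-a->q2; q1-b->q1; q2-a->q3; q2-b->q1; q3-a->q4; q3-b->q1; q4-a->q4; q4-b->q4

Track how much of `baaa` has been matched so far: state q0 is no progress, q4 is the absorbing accept state reached once `baaa` has occurred. Intermediate states record partial matches; on a mismatch, fall back to the longest reusable overlap.
5 states suffice.
        a   b  
>  q0   q0  q1 
   q1   q2  q1 
   q2   q3  q1 
   q3   q4  q1 
 * q4   q4  q4 
(> = start, * = accepting)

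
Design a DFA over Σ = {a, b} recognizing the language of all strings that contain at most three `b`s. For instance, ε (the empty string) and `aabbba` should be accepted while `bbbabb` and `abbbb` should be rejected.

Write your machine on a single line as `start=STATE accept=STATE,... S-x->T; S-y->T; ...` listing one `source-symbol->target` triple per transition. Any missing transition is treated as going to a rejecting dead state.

Only the number of `b`s matters, and only up to 4. Make a chain s0 → s1 → s2 → s3 → s4 advanced by each `b` (with s4 absorbing); every other symbol self-loops. The accepting set is {s0, s1, s2, s3}.
With 5 states:
        a   b  
>* s0   s0  s1 
 * s1   s1  s2 
 * s2   s2  s3 
 * s3   s3  s4 
   s4   s4  s4 
(> = start, * = accepting)

start=s0; accept=s0,s1,s2,s3; s0-a->s0; s0-b->s1; s1-a->s1; s1-b->s2; s2-a->s2; s2-b->s3; s3-a->s3; s3-b->s4; s4-a->s4; s4-b->s4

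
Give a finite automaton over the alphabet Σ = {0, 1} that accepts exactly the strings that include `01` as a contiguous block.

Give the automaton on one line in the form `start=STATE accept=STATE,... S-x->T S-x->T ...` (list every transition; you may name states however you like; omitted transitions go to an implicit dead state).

start=S0 accept=S2 S0-0->S1 S0-1->S0 S1-0->S1 S1-1->S2 S2-0->S2 S2-1->S2

Track how much of `01` has been matched so far: state S0 is no progress, S2 is the absorbing accept state reached once `01` has occurred. Intermediate states record partial matches; on a mismatch, fall back to the longest reusable overlap.
        0   1  
>  S0   S1  S0 
   S1   S1  S2 
 * S2   S2  S2 
(> = start, * = accepting)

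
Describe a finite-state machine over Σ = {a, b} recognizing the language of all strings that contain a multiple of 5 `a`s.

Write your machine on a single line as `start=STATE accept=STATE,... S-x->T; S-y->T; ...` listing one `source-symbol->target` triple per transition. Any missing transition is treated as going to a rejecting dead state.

Keep the running count of `a`s modulo 5: each `a` advances along the cycle q0 → q1 → q2 → q3 → q4 → q0 while other symbols loop. Accept at q0.
A 5-state machine:
        a   b  
>* q0   q1  q0 
   q1   q2  q1 
   q2   q3  q2 
   q3   q4  q3 
   q4   q0  q4 
(> = start, * = accepting)

start=q0; accept=q0; q0-a->q1; q0-b->q0; q1-a->q2; q1-b->q1; q2-a->q3; q2-b->q2; q3-a->q4; q3-b->q3; q4-a->q0; q4-b->q4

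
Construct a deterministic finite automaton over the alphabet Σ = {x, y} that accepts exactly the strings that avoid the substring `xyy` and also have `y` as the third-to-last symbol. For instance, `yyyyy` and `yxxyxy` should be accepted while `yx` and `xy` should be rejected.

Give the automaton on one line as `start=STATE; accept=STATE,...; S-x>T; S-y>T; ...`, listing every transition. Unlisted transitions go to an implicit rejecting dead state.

Handle the two conditions separately and then intersect. The first has 4 states tracking partial matches of the forbidden pattern `xyy`; the second has 15 states tracking the last 3 symbols read. A product state is a pair (one from each), accepting exactly when both do.
          x    y  
>  q0     q1   q2 
   q1     q3   q4 
   q2     q5   q6 
   q3     q7   q8 
   q4     q9  q10 
   q5    q11  q12 
   q6    q13  q14 
   q7     q7   q8 
   q8     q9  q10 
   q9    q11  q12 
   q10   q15  q16 
 * q11    q7   q8 
 * q12    q9  q10 
 * q13   q11  q12 
 * q14   q13  q14 
   q15   q17  q18 
   q16   q15  q16 
   q17   q19  q20 
   q18   q21  q10 
   q19   q19  q20 
   q20   q21  q10 
   q21   q17  q18 
(> = start, * = accepting)

start=q0; accept=q11,q12,q13,q14; q0-x>q1; q0-y>q2; q1-x>q3; q1-y>q4; q2-x>q5; q2-y>q6; q3-x>q7; q3-y>q8; q4-x>q9; q4-y>q10; q5-x>q11; q5-y>q12; q6-x>q13; q6-y>q14; q7-x>q7; q7-y>q8; q8-x>q9; q8-y>q10; q9-x>q11; q9-y>q12; q10-x>q15; q10-y>q16; q11-x>q7; q11-y>q8; q12-x>q9; q12-y>q10; q13-x>q11; q13-y>q12; q14-x>q13; q14-y>q14; q15-x>q17; q15-y>q18; q16-x>q15; q16-y>q16; q17-x>q19; q17-y>q20; q18-x>q21; q18-y>q10; q19-x>q19; q19-y>q20; q20-x>q21; q20-y>q10; q21-x>q17; q21-y>q18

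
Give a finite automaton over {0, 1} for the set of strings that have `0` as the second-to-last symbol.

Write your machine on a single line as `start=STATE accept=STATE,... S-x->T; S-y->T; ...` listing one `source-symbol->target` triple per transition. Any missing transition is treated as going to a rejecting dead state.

start=q0; accept=q3,q4; q0-0->q1; q0-1->q2; q1-0->q3; q1-1->q4; q2-0->q5; q2-1->q6; q3-0->q3; q3-1->q4; q4-0->q5; q4-1->q6; q5-0->q3; q5-1->q4; q6-0->q5; q6-1->q6

Because acceptance depends on a position counted from the end, the machine has to buffer the most recent 2 symbols. Make each state the string of the last up-to-2 symbols read; on input `x` shift the window left and append `x`. Accept when the buffered window has length 2 and begins with `0`.
A 7-state machine:
        0   1  
>  q0   q1  q2 
   q1   q3  q4 
   q2   q5  q6 
 * q3   q3  q4 
 * q4   q5  q6 
   q5   q3  q4 
   q6   q5  q6 
(> = start, * = accepting)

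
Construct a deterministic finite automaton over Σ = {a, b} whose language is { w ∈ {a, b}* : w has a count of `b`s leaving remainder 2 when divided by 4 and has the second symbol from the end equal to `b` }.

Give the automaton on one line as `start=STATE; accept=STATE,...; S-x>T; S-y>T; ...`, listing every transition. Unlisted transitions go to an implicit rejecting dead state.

Handle the two conditions separately and then intersect. The first has 4 states tracking the count of `b`s modulo 4; the second has 7 states tracking the last 2 symbols read. A product state is a pair (one from each), accepting exactly when both do.
A 19-state machine:
          a    b  
>  q0     q1   q2 
   q1     q3   q4 
   q2     q5   q6 
   q3     q3   q4 
   q4     q5   q6 
   q5     q7   q8 
 * q6     q9  q10 
   q7     q7   q8 
   q8     q9  q10 
 * q9    q11  q12 
   q10   q13  q14 
   q11   q11  q12 
   q12   q13  q14 
   q13   q15  q16 
   q14   q17  q18 
   q15   q15  q16 
   q16   q17  q18 
   q17    q3   q4 
   q18    q5   q6 
(> = start, * = accepting)

start=q0; accept=q6,q9; q0-a>q1; q0-b>q2; q1-a>q3; q1-b>q4; q2-a>q5; q2-b>q6; q3-a>q3; q3-b>q4; q4-a>q5; q4-b>q6; q5-a>q7; q5-b>q8; q6-a>q9; q6-b>q10; q7-a>q7; q7-b>q8; q8-a>q9; q8-b>q10; q9-a>q11; q9-b>q12; q10-a>q13; q10-b>q14; q11-a>q11; q11-b>q12; q12-a>q13; q12-b>q14; q13-a>q15; q13-b>q16; q14-a>q17; q14-b>q18; q15-a>q15; q15-b>q16; q16-a>q17; q16-b>q18; q17-a>q3; q17-b>q4; q18-a>q5; q18-b>q6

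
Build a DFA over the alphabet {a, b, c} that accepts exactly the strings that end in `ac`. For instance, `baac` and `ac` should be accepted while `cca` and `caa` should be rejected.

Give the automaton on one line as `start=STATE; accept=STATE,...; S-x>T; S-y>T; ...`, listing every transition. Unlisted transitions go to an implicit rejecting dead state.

start=s0; accept=s2; s0-a>s1; s0-b>s0; s0-c>s0; s1-a>s1; s1-b>s0; s1-c>s2; s2-a>s1; s2-b>s0; s2-c>s0

Let each state record the length of the longest suffix of the input read so far that is also a prefix of `ac`. s1 means the last symbol is `a`; s2 means the last 2 symbols are `ac`. Accept only at s2, where the string currently ends in `ac`.
        a   b   c  
>  s0   s1  s0  s0 
   s1   s1  s0  s2 
 * s2   s1  s0  s0 
(> = start, * = accepting)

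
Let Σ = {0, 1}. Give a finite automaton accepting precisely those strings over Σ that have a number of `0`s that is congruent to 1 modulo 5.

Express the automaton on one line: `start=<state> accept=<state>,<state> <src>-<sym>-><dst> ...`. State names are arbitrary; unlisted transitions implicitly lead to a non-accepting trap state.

Keep the running count of `0`s modulo 5: each `0` advances along the cycle S0 → S1 → S2 → S3 → S4 → S0 while other symbols loop. Accept at S1.
A 5-state machine:
        0   1  
>  S0   S1  S0 
 * S1   S2  S1 
   S2   S3  S2 
   S3   S4  S3 
   S4   S0  S4 
(> = start, * = accepting)

start=S0 accept=S1 S0-0->S1 S0-1->S0 S1-0->S2 S1-1->S1 S2-0->S3 S2-1->S2 S3-0->S4 S3-1->S3 S4-0->S0 S4-1->S4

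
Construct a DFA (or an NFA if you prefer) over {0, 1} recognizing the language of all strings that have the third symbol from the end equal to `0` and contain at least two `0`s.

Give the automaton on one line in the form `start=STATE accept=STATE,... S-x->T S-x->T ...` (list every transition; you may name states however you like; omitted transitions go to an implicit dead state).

start=q0 accept=q4,q5,q6,q8 q0-0->q1 q0-1->q0 q1-0->q2 q1-1->q3 q2-0->q4 q2-1->q5 q3-0->q6 q3-1->q7 q4-0->q4 q4-1->q5 q5-0->q6 q5-1->q8 q6-0->q2 q6-1->q9 q7-0->q10 q7-1->q7 q8-0->q10 q8-1->q7 q9-0->q6 q9-1->q8 q10-0->q2 q10-1->q9

Handle the two conditions separately and then intersect. The first has 15 states tracking the last 3 symbols read; the second has 4 states tracking the count of `0`s, saturating at 3. A product state is a pair (one from each), accepting exactly when both do. Equivalent product states are then merged.
          0    1  
>  q0     q1   q0 
   q1     q2   q3 
   q2     q4   q5 
   q3     q6   q7 
 * q4     q4   q5 
 * q5     q6   q8 
 * q6     q2   q9 
   q7    q10   q7 
 * q8    q10   q7 
   q9     q6   q8 
   q10    q2   q9 
(> = start, * = accepting)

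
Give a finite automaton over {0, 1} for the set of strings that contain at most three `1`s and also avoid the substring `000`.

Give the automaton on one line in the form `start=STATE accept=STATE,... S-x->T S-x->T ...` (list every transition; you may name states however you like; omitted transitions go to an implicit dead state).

start=q0 accept=q0,q1,q2,q3,q4,q5,q7,q8,q9,q11,q12,q15 q0-0->q1 q0-1->q2 q1-0->q3 q1-1->q2 q2-0->q4 q2-1->q5 q3-0->q6 q3-1->q2 q4-0->q7 q4-1->q5 q5-0->q8 q5-1->q9 q6-0->q6 q6-1->q10 q7-0->q10 q7-1->q5 q8-0->q11 q8-1->q9 q9-0->q12 q9-1->q13 q10-0->q10 q10-1->q14 q11-0->q14 q11-1->q9 q12-0->q15 q12-1->q13 q13-0->q16 q13-1->q13 q14-0->q14 q14-1->q17 q15-0->q17 q15-1->q13 q16-0->q18 q16-1->q13 q17-0->q17 q17-1->q19 q18-0->q19 q18-1->q13 q19-0->q19 q19-1->q19

Run two small machines in parallel and take their product. The first has 5 states tracking the count of `1`s, saturating at 4; the second has 4 states tracking partial matches of the forbidden pattern `000`. A product state is a pair (one from each), accepting exactly when both do.
With 20 states:
          0    1  
>* q0     q1   q2 
 * q1     q3   q2 
 * q2     q4   q5 
 * q3     q6   q2 
 * q4     q7   q5 
 * q5     q8   q9 
   q6     q6  q10 
 * q7    q10   q5 
 * q8    q11   q9 
 * q9    q12  q13 
   q10   q10  q14 
 * q11   q14   q9 
 * q12   q15  q13 
   q13   q16  q13 
   q14   q14  q17 
 * q15   q17  q13 
   q16   q18  q13 
   q17   q17  q19 
   q18   q19  q13 
   q19   q19  q19 
(> = start, * = accepting)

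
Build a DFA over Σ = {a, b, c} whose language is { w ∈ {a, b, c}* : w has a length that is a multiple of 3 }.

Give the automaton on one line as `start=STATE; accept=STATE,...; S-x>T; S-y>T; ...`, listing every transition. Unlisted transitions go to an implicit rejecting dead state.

start=S0; accept=S0; S0-a>S1; S0-b>S1; S0-c>S1; S1-a>S2; S1-b>S2; S1-c>S2; S2-a>S0; S2-b>S0; S2-c>S0

Count input length modulo 3: every symbol advances one step around the cycle S0 → S1 → S2 → S0. Accept at S0.
        a   b   c  
>* S0   S1  S1  S1 
   S1   S2  S2  S2 
   S2   S0  S0  S0 
(> = start, * = accepting)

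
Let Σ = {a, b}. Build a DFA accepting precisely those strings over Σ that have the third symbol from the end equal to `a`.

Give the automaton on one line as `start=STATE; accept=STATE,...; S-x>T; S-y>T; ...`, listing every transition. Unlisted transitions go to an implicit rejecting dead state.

start=s0; accept=s7,s8,s9,s10; s0-a>s1; s0-b>s2; s1-a>s3; s1-b>s4; s2-a>s5; s2-b>s6; s3-a>s7; s3-b>s8; s4-a>s9; s4-b>s10; s5-a>s11; s5-b>s12; s6-a>s13; s6-b>s14; s7-a>s7; s7-b>s8; s8-a>s9; s8-b>s10; s9-a>s11; s9-b>s12; s10-a>s13; s10-b>s14; s11-a>s7; s11-b>s8; s12-a>s9; s12-b>s10; s13-a>s11; s13-b>s12; s14-a>s13; s14-b>s14

Because acceptance depends on a position counted from the end, the machine has to buffer the most recent 3 symbols. Make each state the string of the last up-to-3 symbols read; on input `x` shift the window left and append `x`. Accept when the buffered window has length 3 and begins with `a`.
A 15-state machine:
          a    b  
>  s0     s1   s2 
   s1     s3   s4 
   s2     s5   s6 
   s3     s7   s8 
   s4     s9  s10 
   s5    s11  s12 
   s6    s13  s14 
 * s7     s7   s8 
 * s8     s9  s10 
 * s9    s11  s12 
 * s10   s13  s14 
   s11    s7   s8 
   s12    s9  s10 
   s13   s11  s12 
   s14   s13  s14 
(> = start, * = accepting)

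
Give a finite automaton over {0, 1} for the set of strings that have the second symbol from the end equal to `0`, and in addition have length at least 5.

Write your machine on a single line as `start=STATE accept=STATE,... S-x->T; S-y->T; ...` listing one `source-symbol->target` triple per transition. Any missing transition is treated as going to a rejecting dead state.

start=s0; accept=s15,s16,s19,s20; s0-0->s1; s0-1->s2; s1-0->s3; s1-1->s4; s2-0->s5; s2-1->s6; s3-0->s7; s3-1->s8; s4-0->s9; s4-1->s10; s5-0->s7; s5-1->s8; s6-0->s9; s6-1->s10; s7-0->s11; s7-1->s12; s8-0->s13; s8-1->s14; s9-0->s11; s9-1->s12; s10-0->s13; s10-1->s14; s11-0->s15; s11-1->s16; s12-0->s17; s12-1->s18; s13-0->s15; s13-1->s16; s14-0->s17; s14-1->s18; s15-0->s19; s15-1->s20; s16-0->s21; s16-1->s22; s17-0->s19; s17-1->s20; s18-0->s21; s18-1->s22; s19-0->s19; s19-1->s20; s20-0->s21; s20-1->s22; s21-0->s19; s21-1->s20; s22-0->s21; s22-1->s22

Build one automaton per condition and run them in lockstep. The first has 7 states tracking the last 2 symbols read; the second has 7 states tracking the input length, saturating at 6. A product state is a pair (one from each), accepting exactly when both do.
23 states suffice.
          0    1  
>  s0     s1   s2 
   s1     s3   s4 
   s2     s5   s6 
   s3     s7   s8 
   s4     s9  s10 
   s5     s7   s8 
   s6     s9  s10 
   s7    s11  s12 
   s8    s13  s14 
   s9    s11  s12 
   s10   s13  s14 
   s11   s15  s16 
   s12   s17  s18 
   s13   s15  s16 
   s14   s17  s18 
 * s15   s19  s20 
 * s16   s21  s22 
   s17   s19  s20 
   s18   s21  s22 
 * s19   s19  s20 
 * s20   s21  s22 
   s21   s19  s20 
   s22   s21  s22 
(> = start, * = accepting)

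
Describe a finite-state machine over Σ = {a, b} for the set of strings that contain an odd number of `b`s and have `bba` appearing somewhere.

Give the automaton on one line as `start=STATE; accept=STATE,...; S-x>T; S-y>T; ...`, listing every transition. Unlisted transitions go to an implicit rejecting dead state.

Handle the two conditions separately and then intersect. One (2 states) tracks the count of `b`s modulo 2; the other (4 states) tracks whether and how much of `bba` has been seen. Each combined state is a pair, one component from each; accept when both components accept.
8 states suffice.
        a   b  
>  s0   s0  s1 
   s1   s2  s3 
   s2   s2  s4 
   s3   s5  s6 
   s4   s0  s6 
   s5   s5  s7 
   s6   s7  s3 
 * s7   s7  s5 
(> = start, * = accepting)

start=s0; accept=s7; s0-a>s0; s0-b>s1; s1-a>s2; s1-b>s3; s2-a>s2; s2-b>s4; s3-a>s5; s3-b>s6; s4-a>s0; s4-b>s6; s5-a>s5; s5-b>s7; s6-a>s7; s6-b>s3; s7-a>s7; s7-b>s5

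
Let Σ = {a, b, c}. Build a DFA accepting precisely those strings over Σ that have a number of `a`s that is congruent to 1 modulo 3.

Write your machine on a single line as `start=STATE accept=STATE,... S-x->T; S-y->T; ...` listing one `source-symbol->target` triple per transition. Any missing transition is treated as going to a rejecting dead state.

start=s0; accept=s1; s0-a->s1; s0-b->s0; s0-c->s0; s1-a->s2; s1-b->s1; s1-c->s1; s2-a->s0; s2-b->s2; s2-c->s2

The only thing that matters is how many `a`s have appeared, reduced mod 3. Use one state per residue: s0 for 0, …, s2 for 2. Reading `a` moves to the next residue; anything else stays put. s1 is accepting.
        a   b   c  
>  s0   s1  s0  s0 
 * s1   s2  s1  s1 
   s2   s0  s2  s2 
(> = start, * = accepting)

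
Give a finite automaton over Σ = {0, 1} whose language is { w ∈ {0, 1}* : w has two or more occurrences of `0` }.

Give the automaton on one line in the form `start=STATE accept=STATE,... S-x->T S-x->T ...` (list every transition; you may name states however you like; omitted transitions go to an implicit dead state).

start=q0 accept=q2,q3 q0-0->q1 q0-1->q0 q1-0->q2 q1-1->q1 q2-0->q3 q2-1->q2 q3-0->q3 q3-1->q3

Only the number of `0`s matters, and only up to 3. Make a chain q0 → q1 → q2 → q3 advanced by each `0` (with q3 absorbing); every other symbol self-loops. The accepting set is {q2, q3}.
With 4 states:
        0   1  
>  q0   q1  q0 
   q1   q2  q1 
 * q2   q3  q2 
 * q3   q3  q3 
(> = start, * = accepting)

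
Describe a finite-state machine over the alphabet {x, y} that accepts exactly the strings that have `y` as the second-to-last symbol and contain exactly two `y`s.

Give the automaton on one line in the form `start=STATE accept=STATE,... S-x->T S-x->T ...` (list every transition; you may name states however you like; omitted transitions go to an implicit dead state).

Build one automaton per condition and run them in lockstep. The first has 7 states tracking the last 2 symbols read; the second has 4 states tracking the count of `y`s, saturating at 3. A product state is a pair (one from each), accepting exactly when both do. After merging equivalent states the machine shrinks.
7 states suffice.
        x   y  
>  s0   s0  s1 
   s1   s2  s3 
   s2   s2  s4 
 * s3   s5  s6 
   s4   s5  s6 
 * s5   s6  s6 
   s6   s6  s6 
(> = start, * = accepting)

start=s0 accept=s3,s5 s0-x->s0 s0-y->s1 s1-x->s2 s1-y->s3 s2-x->s2 s2-y->s4 s3-x->s5 s3-y->s6 s4-x->s5 s4-y->s6 s5-x->s6 s5-y->s6 s6-x->s6 s6-y->s6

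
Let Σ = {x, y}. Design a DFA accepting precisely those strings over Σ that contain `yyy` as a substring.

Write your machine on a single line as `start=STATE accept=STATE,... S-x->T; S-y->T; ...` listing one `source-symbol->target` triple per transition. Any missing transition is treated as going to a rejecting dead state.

Track how much of `yyy` has been matched so far: state s0 is no progress, s3 is the absorbing accept state reached once `yyy` has occurred. Intermediate states record partial matches; on a mismatch, fall back to the longest reusable overlap.
4 states suffice.
        x   y  
>  s0   s0  s1 
   s1   s0  s2 
   s2   s0  s3 
 * s3   s3  s3 
(> = start, * = accepting)

start=s0; accept=s3; s0-x->s0; s0-y->s1; s1-x->s0; s1-y->s2; s2-x->s0; s2-y->s3; s3-x->s3; s3-y->s3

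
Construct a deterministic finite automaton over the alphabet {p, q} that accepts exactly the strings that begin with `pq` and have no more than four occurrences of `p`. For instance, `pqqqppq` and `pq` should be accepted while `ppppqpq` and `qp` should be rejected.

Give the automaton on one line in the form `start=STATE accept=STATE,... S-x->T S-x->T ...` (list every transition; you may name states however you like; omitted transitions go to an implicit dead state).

start=S0 accept=S4,S7,S9,S11 S0-p->S1 S0-q->S2 S1-p->S3 S1-q->S4 S2-p->S5 S2-q->S2 S3-p->S6 S3-q->S3 S4-p->S7 S4-q->S4 S5-p->S3 S5-q->S5 S6-p->S8 S6-q->S6 S7-p->S9 S7-q->S7 S8-p->S10 S8-q->S8 S9-p->S11 S9-q->S9 S10-p->S10 S10-q->S10 S11-p->S12 S11-q->S11 S12-p->S12 S12-q->S12

Handle the two conditions separately and then intersect. The first has 4 states tracking whether the input so far still matches the prefix `pq`; the second has 6 states tracking the count of `p`s, saturating at 5. A product state is a pair (one from each), accepting exactly when both do.
          p    q  
>  S0     S1   S2 
   S1     S3   S4 
   S2     S5   S2 
   S3     S6   S3 
 * S4     S7   S4 
   S5     S3   S5 
   S6     S8   S6 
 * S7     S9   S7 
   S8    S10   S8 
 * S9    S11   S9 
   S10   S10  S10 
 * S11   S12  S11 
   S12   S12  S12 
(> = start, * = accepting)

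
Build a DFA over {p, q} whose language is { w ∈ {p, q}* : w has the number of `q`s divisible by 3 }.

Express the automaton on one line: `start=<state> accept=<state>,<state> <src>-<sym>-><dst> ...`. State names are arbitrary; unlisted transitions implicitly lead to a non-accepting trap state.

start=A accept=A A-p->A A-q->B B-p->B B-q->C C-p->C C-q->A

Keep the running count of `q`s modulo 3: each `q` advances along the cycle A → B → C → A while other symbols loop. Accept at A.
3 states suffice.
       p  q 
>* A   A  B 
   B   B  C 
   C   C  A 
(> = start, * = accepting)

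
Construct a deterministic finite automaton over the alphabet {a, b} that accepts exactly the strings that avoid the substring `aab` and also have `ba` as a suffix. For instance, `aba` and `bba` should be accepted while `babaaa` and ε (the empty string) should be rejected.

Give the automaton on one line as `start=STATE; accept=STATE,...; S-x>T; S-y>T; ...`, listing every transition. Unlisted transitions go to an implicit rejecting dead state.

Handle the two conditions separately and then intersect. One (4 states) tracks partial matches of the forbidden pattern `aab`; the other (3 states) tracks how much of the suffix `ba` has currently been matched. Each combined state is a pair, one component from each; accept when both components accept. Equivalent product states are then merged.
A 5-state machine:
        a   b  
>  s0   s1  s2 
   s1   s3  s2 
   s2   s4  s2 
   s3   s3  s3 
 * s4   s3  s2 
(> = start, * = accepting)

start=s0; accept=s4; s0-a>s1; s0-b>s2; s1-a>s3; s1-b>s2; s2-a>s4; s2-b>s2; s3-a>s3; s3-b>s3; s4-a>s3; s4-b>s2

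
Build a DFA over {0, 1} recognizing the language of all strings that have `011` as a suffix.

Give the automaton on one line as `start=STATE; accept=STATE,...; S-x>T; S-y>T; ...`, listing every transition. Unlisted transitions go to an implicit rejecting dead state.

start=A; accept=D; A-0>B; A-1>A; B-0>B; B-1>C; C-0>B; C-1>D; D-0>B; D-1>A

Let each state record the length of the longest suffix of the input read so far that is also a prefix of `011`. B means the last symbol is `0`; C means the last 2 symbols are `01`; D means the last 3 symbols are `011`. Accept only at D, where the string currently ends in `011`.
With 4 states:
       0  1 
>  A   B  A 
   B   B  C 
   C   B  D 
 * D   B  A 
(> = start, * = accepting)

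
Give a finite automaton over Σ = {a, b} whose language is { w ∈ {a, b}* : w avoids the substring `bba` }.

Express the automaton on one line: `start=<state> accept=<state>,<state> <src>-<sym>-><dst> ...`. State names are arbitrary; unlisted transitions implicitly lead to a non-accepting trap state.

This is the complement of 'contains `bba`'. Use the same substring-matching states — s0 through s3 holding how much of `bba` has just been matched — but flip the accepting set: everything except the trap s3 accepts.
4 states suffice.
        a   b  
>* s0   s0  s1 
 * s1   s0  s2 
 * s2   s3  s2 
   s3   s3  s3 
(> = start, * = accepting)

start=s0 accept=s0,s1,s2 s0-a->s0 s0-b->s1 s1-a->s0 s1-b->s2 s2-a->s3 s2-b->s2 s3-a->s3 s3-b->s3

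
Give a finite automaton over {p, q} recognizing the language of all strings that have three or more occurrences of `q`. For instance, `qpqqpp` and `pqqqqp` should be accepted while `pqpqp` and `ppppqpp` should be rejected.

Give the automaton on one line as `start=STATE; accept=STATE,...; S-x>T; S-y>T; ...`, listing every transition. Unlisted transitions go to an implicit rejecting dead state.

start=s0; accept=s3,s4; s0-p>s0; s0-q>s1; s1-p>s1; s1-q>s2; s2-p>s2; s2-q>s3; s3-p>s3; s3-q>s4; s4-p>s4; s4-q>s4

Only the number of `q`s matters, and only up to 4. Make a chain s0 → s1 → s2 → s3 → s4 advanced by each `q` (with s4 absorbing); every other symbol self-loops. The accepting set is {s3, s4}.
A 5-state machine:
        p   q  
>  s0   s0  s1 
   s1   s1  s2 
   s2   s2  s3 
 * s3   s3  s4 
 * s4   s4  s4 
(> = start, * = accepting)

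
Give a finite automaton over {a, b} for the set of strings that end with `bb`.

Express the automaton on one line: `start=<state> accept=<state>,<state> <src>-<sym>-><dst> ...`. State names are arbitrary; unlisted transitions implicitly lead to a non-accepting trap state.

start=q0 accept=q2 q0-a->q0 q0-b->q1 q1-a->q0 q1-b->q2 q2-a->q0 q2-b->q2

Remember how much of `bb` the current input suffix matches. State q0 means no match yet; q1 means the last symbol is `b`; q2 means the last 2 symbols are `bb`. Only q2 accepts. On a mismatch, fall back to the longest proper suffix that is still a prefix of `bb`.
3 states suffice.
        a   b  
>  q0   q0  q1 
   q1   q0  q2 
 * q2   q0  q2 
(> = start, * = accepting)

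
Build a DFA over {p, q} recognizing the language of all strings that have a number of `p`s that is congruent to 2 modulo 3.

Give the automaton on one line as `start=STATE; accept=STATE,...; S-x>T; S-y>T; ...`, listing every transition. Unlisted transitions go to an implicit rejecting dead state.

start=s0; accept=s2; s0-p>s1; s0-q>s0; s1-p>s2; s1-q>s1; s2-p>s0; s2-q>s2

Keep the running count of `p`s modulo 3: each `p` advances along the cycle s0 → s1 → s2 → s0 while other symbols loop. Accept at s2.
With 3 states:
        p   q  
>  s0   s1  s0 
   s1   s2  s1 
 * s2   s0  s2 
(> = start, * = accepting)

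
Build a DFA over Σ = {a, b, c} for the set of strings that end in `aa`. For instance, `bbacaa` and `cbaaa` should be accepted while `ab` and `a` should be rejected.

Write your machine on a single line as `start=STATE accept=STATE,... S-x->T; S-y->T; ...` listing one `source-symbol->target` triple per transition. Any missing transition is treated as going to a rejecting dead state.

start=S0; accept=S2; S0-a->S1; S0-b->S0; S0-c->S0; S1-a->S2; S1-b->S0; S1-c->S0; S2-a->S2; S2-b->S0; S2-c->S0

Let each state record the length of the longest suffix of the input read so far that is also a prefix of `aa`. S1 means the last symbol is `a`; S2 means the last 2 symbols are `aa`. Accept only at S2, where the string currently ends in `aa`.
With 3 states:
        a   b   c  
>  S0   S1  S0  S0 
   S1   S2  S0  S0 
 * S2   S2  S0  S0 
(> = start, * = accepting)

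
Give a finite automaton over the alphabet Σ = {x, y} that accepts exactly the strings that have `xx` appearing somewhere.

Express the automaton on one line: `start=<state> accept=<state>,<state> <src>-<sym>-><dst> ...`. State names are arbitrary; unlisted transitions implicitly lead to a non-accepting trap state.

start=A accept=C A-x->B A-y->A B-x->C B-y->A C-x->C C-y->C

Track how much of `xx` has been matched so far: state A is no progress, C is the absorbing accept state reached once `xx` has occurred. Intermediate states record partial matches; on a mismatch, fall back to the longest reusable overlap.
3 states suffice.
       x  y 
>  A   B  A 
   B   C  A 
 * C   C  C 
(> = start, * = accepting)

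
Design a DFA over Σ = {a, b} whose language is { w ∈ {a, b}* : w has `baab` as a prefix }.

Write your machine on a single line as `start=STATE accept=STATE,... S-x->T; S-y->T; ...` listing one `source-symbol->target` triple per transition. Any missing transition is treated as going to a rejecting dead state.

Check the first 4 symbols one by one: q0 through q3 record how many have matched `baab` so far; any wrong symbol goes to the dead state q5. After all 4 match we enter the accepting sink q4.
A 6-state machine:
        a   b  
>  q0   q5  q1 
   q1   q2  q5 
   q2   q3  q5 
   q3   q5  q4 
 * q4   q4  q4 
   q5   q5  q5 
(> = start, * = accepting)

start=q0; accept=q4; q0-a->q5; q0-b->q1; q1-a->q2; q1-b->q5; q2-a->q3; q2-b->q5; q3-a->q5; q3-b->q4; q4-a->q4; q4-b->q4; q5-a->q5; q5-b->q5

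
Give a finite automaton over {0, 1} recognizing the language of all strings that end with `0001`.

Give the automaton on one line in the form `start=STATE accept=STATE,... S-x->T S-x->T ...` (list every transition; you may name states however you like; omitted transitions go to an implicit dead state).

start=q0 accept=q4 q0-0->q1 q0-1->q0 q1-0->q2 q1-1->q0 q2-0->q3 q2-1->q0 q3-0->q3 q3-1->q4 q4-0->q1 q4-1->q0

Remember how much of `0001` the current input suffix matches. State q0 means no match yet; q1 means the last symbol is `0`; q2 means the last 2 symbols are `00`; q3 means the last 3 symbols are `000`; q4 means the last 4 symbols are `0001`. Only q4 accepts. On a mismatch, fall back to the longest proper suffix that is still a prefix of `0001`.
With 5 states:
        0   1  
>  q0   q1  q0 
   q1   q2  q0 
   q2   q3  q0 
   q3   q3  q4 
 * q4   q1  q0 
(> = start, * = accepting)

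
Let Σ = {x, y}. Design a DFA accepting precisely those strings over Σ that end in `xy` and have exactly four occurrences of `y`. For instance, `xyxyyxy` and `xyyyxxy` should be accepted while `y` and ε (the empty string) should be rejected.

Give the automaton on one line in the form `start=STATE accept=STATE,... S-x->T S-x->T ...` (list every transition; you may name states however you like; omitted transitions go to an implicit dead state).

start=A accept=M A-x->B A-y->C B-x->B B-y->D C-x->E C-y->F D-x->E D-y->F E-x->E E-y->G F-x->H F-y->I G-x->H G-y->I H-x->H H-y->J I-x->K I-y->L J-x->K J-y->L K-x->K K-y->M L-x->N L-y->O M-x->N M-y->O N-x->N N-y->P O-x->Q O-y->O P-x->Q P-y->O Q-x->Q Q-y->P

Build one automaton per condition and run them in lockstep. The first has 3 states tracking how much of the suffix `xy` has currently been matched; the second has 6 states tracking the count of `y`s, saturating at 5. A product state is a pair (one from each), accepting exactly when both do.
With 17 states:
       x  y 
>  A   B  C 
   B   B  D 
   C   E  F 
   D   E  F 
   E   E  G 
   F   H  I 
   G   H  I 
   H   H  J 
   I   K  L 
   J   K  L 
   K   K  M 
   L   N  O 
 * M   N  O 
   N   N  P 
   O   Q  O 
   P   Q  O 
   Q   Q  P 
(> = start, * = accepting)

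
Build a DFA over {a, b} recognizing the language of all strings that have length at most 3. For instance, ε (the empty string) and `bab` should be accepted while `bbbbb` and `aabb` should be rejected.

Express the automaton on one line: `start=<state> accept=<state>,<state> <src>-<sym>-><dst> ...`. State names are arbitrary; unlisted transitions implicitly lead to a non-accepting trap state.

start=q0 accept=q0,q1,q2,q3 q0-a->q1 q0-b->q1 q1-a->q2 q1-b->q2 q2-a->q3 q2-b->q3 q3-a->q4 q3-b->q4 q4-a->q4 q4-b->q4

Count input length up to 4: every symbol moves from q0 toward q4, which means 'more than 3' and absorbs. Accept from {q0, q1, q2, q3}.
        a   b  
>* q0   q1  q1 
 * q1   q2  q2 
 * q2   q3  q3 
 * q3   q4  q4 
   q4   q4  q4 
(> = start, * = accepting)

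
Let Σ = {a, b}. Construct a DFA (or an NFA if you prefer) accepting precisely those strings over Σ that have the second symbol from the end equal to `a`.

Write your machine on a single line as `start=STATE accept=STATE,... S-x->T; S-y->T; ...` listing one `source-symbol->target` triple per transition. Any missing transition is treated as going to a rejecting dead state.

A DFA must remember the last 2 symbols (since which symbol is second-to-last isn't known until the input ends). Use one state per possible window of the last ≤2 symbols; accept from those whose window starts with `a`.
A 7-state machine:
        a   b  
>  q0   q1  q2 
   q1   q3  q4 
   q2   q5  q6 
 * q3   q3  q4 
 * q4   q5  q6 
   q5   q3  q4 
   q6   q5  q6 
(> = start, * = accepting)

start=q0; accept=q3,q4; q0-a->q1; q0-b->q2; q1-a->q3; q1-b->q4; q2-a->q5; q2-b->q6; q3-a->q3; q3-b->q4; q4-a->q5; q4-b->q6; q5-a->q3; q5-b->q4; q6-a->q5; q6-b->q6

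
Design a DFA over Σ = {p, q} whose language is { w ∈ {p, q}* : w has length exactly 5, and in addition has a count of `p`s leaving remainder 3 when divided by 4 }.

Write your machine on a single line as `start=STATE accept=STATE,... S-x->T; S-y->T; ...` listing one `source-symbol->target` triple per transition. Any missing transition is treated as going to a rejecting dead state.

start=s0; accept=s12; s0-p->s1; s0-q->s2; s1-p->s3; s1-q->s4; s2-p->s4; s2-q->s5; s3-p->s6; s3-q->s7; s4-p->s7; s4-q->s8; s5-p->s8; s5-q->s9; s6-p->s9; s6-q->s10; s7-p->s10; s7-q->s11; s8-p->s11; s8-q->s9; s9-p->s9; s9-q->s9; s10-p->s9; s10-q->s12; s11-p->s12; s11-q->s9; s12-p->s9; s12-q->s9

Handle the two conditions separately and then intersect. One (7 states) tracks the input length, saturating at 6; the other (4 states) tracks the count of `p`s modulo 4. Each combined state is a pair, one component from each; accept when both components accept. Equivalent product states are then merged.
          p    q  
>  s0     s1   s2 
   s1     s3   s4 
   s2     s4   s5 
   s3     s6   s7 
   s4     s7   s8 
   s5     s8   s9 
   s6     s9  s10 
   s7    s10  s11 
   s8    s11   s9 
   s9     s9   s9 
   s10    s9  s12 
   s11   s12   s9 
 * s12    s9   s9 
(> = start, * = accepting)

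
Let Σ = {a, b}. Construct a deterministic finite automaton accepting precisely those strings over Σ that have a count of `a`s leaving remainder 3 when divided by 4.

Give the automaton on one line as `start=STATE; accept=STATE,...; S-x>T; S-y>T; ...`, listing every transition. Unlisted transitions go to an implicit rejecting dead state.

The only thing that matters is how many `a`s have appeared, reduced mod 4. Use one state per residue: s0 for 0, …, s3 for 3. Reading `a` moves to the next residue; anything else stays put. s3 is accepting.
With 4 states:
        a   b  
>  s0   s1  s0 
   s1   s2  s1 
   s2   s3  s2 
 * s3   s0  s3 
(> = start, * = accepting)

start=s0; accept=s3; s0-a>s1; s0-b>s0; s1-a>s2; s1-b>s1; s2-a>s3; s2-b>s2; s3-a>s0; s3-b>s3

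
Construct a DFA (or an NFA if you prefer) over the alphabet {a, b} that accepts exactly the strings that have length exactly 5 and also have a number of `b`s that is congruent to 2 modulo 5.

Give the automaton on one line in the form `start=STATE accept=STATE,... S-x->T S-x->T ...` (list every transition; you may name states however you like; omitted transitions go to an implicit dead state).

Run two small machines in parallel and take their product. One (7 states) tracks the input length, saturating at 6; the other (5 states) tracks the count of `b`s modulo 5. Each combined state is a pair, one component from each; accept when both components accept. Equivalent product states are then merged.
A 13-state machine:
          a    b  
>  S0     S1   S2 
   S1     S3   S4 
   S2     S4   S5 
   S3     S6   S7 
   S4     S7   S8 
   S5     S8   S9 
   S6     S9  S10 
   S7    S10  S11 
   S8    S11   S9 
   S9     S9   S9 
   S10    S9  S12 
   S11   S12   S9 
 * S12    S9   S9 
(> = start, * = accepting)

start=S0 accept=S12 S0-a->S1 S0-b->S2 S1-a->S3 S1-b->S4 S2-a->S4 S2-b->S5 S3-a->S6 S3-b->S7 S4-a->S7 S4-b->S8 S5-a->S8 S5-b->S9 S6-a->S9 S6-b->S10 S7-a->S10 S7-b->S11 S8-a->S11 S8-b->S9 S9-a->S9 S9-b->S9 S10-a->S9 S10-b->S12 S11-a->S12 S11-b->S9 S12-a->S9 S12-b->S9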